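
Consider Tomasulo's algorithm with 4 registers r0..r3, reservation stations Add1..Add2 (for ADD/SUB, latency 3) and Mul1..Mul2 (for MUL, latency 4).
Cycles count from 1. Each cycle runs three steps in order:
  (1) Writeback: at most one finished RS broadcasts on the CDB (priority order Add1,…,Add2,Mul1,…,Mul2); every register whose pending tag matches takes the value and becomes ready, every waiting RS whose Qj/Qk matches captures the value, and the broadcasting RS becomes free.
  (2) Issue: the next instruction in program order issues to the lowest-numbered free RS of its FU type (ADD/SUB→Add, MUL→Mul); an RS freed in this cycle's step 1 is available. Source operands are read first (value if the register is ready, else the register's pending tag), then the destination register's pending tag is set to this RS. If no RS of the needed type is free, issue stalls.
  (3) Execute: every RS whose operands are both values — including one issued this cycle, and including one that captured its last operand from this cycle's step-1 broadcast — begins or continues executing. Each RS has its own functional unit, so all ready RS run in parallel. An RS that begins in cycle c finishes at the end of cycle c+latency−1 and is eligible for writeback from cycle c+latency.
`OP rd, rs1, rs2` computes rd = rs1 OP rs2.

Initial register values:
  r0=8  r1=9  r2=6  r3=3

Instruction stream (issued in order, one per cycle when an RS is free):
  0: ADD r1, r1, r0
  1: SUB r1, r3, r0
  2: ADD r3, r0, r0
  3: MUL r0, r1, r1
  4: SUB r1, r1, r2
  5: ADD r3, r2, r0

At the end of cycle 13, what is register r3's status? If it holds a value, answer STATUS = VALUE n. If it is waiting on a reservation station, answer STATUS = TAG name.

c1: issue ADD r1<-Add1 | r0:8,r1:Add1,r2:6,r3:3
c2: issue SUB r1<-Add2 | r0:8,r1:Add2,r2:6,r3:3
c3: stall | r0:8,r1:Add2,r2:6,r3:3
c4: CDB Add1=17; issue ADD r3<-Add1 | r0:8,r1:Add2,r2:6,r3:Add1
c5: CDB Add2=-5; issue MUL r0<-Mul1 | r0:Mul1,r1:-5,r2:6,r3:Add1
c6: issue SUB r1<-Add2 | r0:Mul1,r1:Add2,r2:6,r3:Add1
c7: CDB Add1=16; issue ADD r3<-Add1 | r0:Mul1,r1:Add2,r2:6,r3:Add1
c8: - | r0:Mul1,r1:Add2,r2:6,r3:Add1
c9: CDB Add2=-11 | r0:Mul1,r1:-11,r2:6,r3:Add1
c10: CDB Mul1=25 | r0:25,r1:-11,r2:6,r3:Add1
c11: - | r0:25,r1:-11,r2:6,r3:Add1
c12: - | r0:25,r1:-11,r2:6,r3:Add1
c13: CDB Add1=31 | r0:25,r1:-11,r2:6,r3:31

STATUS = VALUE 31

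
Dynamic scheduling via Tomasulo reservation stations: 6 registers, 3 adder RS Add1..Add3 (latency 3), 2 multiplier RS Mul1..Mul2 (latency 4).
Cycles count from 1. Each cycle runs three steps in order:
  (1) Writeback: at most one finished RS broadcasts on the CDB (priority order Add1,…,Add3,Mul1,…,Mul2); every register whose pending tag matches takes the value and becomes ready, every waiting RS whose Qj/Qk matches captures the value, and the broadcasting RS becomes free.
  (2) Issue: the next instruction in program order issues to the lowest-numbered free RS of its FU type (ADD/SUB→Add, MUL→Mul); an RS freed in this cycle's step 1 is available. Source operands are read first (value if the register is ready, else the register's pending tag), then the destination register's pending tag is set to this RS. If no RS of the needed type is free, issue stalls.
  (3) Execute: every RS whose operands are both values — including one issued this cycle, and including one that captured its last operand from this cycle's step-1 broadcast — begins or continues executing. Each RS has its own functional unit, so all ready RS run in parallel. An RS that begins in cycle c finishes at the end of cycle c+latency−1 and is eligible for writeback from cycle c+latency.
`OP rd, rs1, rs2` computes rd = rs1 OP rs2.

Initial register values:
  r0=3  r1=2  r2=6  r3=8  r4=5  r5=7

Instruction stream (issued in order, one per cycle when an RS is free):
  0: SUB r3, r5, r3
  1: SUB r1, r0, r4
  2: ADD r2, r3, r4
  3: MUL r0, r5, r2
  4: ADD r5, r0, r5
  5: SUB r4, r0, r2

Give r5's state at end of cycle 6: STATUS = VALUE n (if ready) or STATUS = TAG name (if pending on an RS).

cycle 1: issue SUB r3<-Add1 // r0:3,r1:2,r2:6,r3:Add1,r4:5,r5:7
cycle 2: issue SUB r1<-Add2 // r0:3,r1:Add2,r2:6,r3:Add1,r4:5,r5:7
cycle 3: issue ADD r2<-Add3 // r0:3,r1:Add2,r2:Add3,r3:Add1,r4:5,r5:7
cycle 4: CDB Add1=-1; issue MUL r0<-Mul1 // r0:Mul1,r1:Add2,r2:Add3,r3:-1,r4:5,r5:7
cycle 5: CDB Add2=-2; issue ADD r5<-Add1 // r0:Mul1,r1:-2,r2:Add3,r3:-1,r4:5,r5:Add1
cycle 6: issue SUB r4<-Add2 // r0:Mul1,r1:-2,r2:Add3,r3:-1,r4:Add2,r5:Add1

STATUS = TAG Add1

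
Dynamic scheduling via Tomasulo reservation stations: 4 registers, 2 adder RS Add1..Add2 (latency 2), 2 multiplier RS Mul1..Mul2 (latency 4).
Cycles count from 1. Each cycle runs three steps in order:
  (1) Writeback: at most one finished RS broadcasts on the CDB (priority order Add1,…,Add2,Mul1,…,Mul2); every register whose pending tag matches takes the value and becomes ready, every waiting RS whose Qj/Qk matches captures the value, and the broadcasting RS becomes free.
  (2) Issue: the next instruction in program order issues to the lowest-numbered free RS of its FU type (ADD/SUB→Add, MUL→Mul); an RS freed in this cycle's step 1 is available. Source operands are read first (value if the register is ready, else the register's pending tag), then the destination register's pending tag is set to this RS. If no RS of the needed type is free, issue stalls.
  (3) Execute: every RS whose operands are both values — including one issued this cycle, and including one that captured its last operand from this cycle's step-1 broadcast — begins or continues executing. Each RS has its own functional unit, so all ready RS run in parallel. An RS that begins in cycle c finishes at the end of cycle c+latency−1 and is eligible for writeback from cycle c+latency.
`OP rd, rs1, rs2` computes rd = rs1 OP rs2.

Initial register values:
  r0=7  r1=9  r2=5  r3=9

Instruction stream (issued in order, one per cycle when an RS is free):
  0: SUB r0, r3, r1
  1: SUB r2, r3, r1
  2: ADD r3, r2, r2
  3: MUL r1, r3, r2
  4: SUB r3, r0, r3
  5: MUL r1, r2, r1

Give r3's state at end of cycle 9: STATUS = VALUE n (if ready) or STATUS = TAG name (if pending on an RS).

  c1: issue SUB r0<-Add1  regs: r0:Add1,r1:9,r2:5,r3:9
  c2: issue SUB r2<-Add2  regs: r0:Add1,r1:9,r2:Add2,r3:9
  c3: CDB Add1=0; issue ADD r3<-Add1  regs: r0:0,r1:9,r2:Add2,r3:Add1
  c4: CDB Add2=0; issue MUL r1<-Mul1  regs: r0:0,r1:Mul1,r2:0,r3:Add1
  c5: issue SUB r3<-Add2  regs: r0:0,r1:Mul1,r2:0,r3:Add2
  c6: CDB Add1=0; issue MUL r1<-Mul2  regs: r0:0,r1:Mul2,r2:0,r3:Add2
  c7: -  regs: r0:0,r1:Mul2,r2:0,r3:Add2
  c8: CDB Add2=0  regs: r0:0,r1:Mul2,r2:0,r3:0
  c9: -  regs: r0:0,r1:Mul2,r2:0,r3:0

STATUS = VALUE 0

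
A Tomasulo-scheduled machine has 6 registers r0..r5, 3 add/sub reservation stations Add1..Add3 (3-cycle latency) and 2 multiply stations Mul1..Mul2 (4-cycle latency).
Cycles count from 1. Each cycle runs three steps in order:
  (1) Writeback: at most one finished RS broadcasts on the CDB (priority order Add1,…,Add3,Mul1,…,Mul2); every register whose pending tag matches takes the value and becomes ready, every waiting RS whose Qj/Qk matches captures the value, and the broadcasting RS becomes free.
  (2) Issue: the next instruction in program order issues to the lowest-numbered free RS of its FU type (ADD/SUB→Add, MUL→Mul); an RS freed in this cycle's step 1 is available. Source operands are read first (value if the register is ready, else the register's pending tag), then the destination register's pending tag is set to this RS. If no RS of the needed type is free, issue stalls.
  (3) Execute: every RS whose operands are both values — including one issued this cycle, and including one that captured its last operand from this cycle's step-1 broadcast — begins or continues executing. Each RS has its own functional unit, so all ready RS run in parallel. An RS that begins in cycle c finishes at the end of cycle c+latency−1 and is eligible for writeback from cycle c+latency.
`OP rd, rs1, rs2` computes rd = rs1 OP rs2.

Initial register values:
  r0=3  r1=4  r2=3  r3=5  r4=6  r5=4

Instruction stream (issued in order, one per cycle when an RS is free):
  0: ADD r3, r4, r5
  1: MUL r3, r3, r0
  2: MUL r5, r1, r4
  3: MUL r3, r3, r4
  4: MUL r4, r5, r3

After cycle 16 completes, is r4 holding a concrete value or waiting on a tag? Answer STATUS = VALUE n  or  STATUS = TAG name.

c1: issue ADD r3<-Add1 | r0:3,r1:4,r2:3,r3:Add1,r4:6,r5:4
c2: issue MUL r3<-Mul1 | r0:3,r1:4,r2:3,r3:Mul1,r4:6,r5:4
c3: issue MUL r5<-Mul2 | r0:3,r1:4,r2:3,r3:Mul1,r4:6,r5:Mul2
c4: CDB Add1=10; stall | r0:3,r1:4,r2:3,r3:Mul1,r4:6,r5:Mul2
c5: stall | r0:3,r1:4,r2:3,r3:Mul1,r4:6,r5:Mul2
c6: stall | r0:3,r1:4,r2:3,r3:Mul1,r4:6,r5:Mul2
c7: CDB Mul2=24; issue MUL r3<-Mul2 | r0:3,r1:4,r2:3,r3:Mul2,r4:6,r5:24
c8: CDB Mul1=30; issue MUL r4<-Mul1 | r0:3,r1:4,r2:3,r3:Mul2,r4:Mul1,r5:24
c9: - | r0:3,r1:4,r2:3,r3:Mul2,r4:Mul1,r5:24
c10: - | r0:3,r1:4,r2:3,r3:Mul2,r4:Mul1,r5:24
c11: - | r0:3,r1:4,r2:3,r3:Mul2,r4:Mul1,r5:24
c12: CDB Mul2=180 | r0:3,r1:4,r2:3,r3:180,r4:Mul1,r5:24
c13: - | r0:3,r1:4,r2:3,r3:180,r4:Mul1,r5:24
c14: - | r0:3,r1:4,r2:3,r3:180,r4:Mul1,r5:24
c15: - | r0:3,r1:4,r2:3,r3:180,r4:Mul1,r5:24
c16: CDB Mul1=4320 | r0:3,r1:4,r2:3,r3:180,r4:4320,r5:24

STATUS = VALUE 4320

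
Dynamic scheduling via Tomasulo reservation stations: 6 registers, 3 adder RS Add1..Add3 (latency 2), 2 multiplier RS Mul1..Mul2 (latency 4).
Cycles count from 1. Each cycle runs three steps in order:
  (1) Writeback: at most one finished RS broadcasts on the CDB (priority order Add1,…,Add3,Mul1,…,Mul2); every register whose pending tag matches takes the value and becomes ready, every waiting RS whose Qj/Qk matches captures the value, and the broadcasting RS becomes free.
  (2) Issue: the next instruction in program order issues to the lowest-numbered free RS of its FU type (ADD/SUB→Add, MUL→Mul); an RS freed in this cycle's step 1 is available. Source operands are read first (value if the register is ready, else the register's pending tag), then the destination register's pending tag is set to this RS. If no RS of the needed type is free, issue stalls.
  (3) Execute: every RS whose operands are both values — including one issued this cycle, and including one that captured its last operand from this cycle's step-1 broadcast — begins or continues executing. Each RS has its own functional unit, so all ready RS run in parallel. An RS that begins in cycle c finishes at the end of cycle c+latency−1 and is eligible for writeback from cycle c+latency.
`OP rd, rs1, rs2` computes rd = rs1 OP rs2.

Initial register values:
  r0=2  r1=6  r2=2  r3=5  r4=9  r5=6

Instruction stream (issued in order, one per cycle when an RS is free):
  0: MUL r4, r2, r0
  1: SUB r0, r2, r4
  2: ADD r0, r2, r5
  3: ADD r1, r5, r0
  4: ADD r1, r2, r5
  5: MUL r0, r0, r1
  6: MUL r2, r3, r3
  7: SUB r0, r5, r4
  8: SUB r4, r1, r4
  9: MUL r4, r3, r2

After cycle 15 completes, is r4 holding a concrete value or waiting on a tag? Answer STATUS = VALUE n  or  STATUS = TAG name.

  c1: issue MUL r4<-Mul1  regs: r0:2,r1:6,r2:2,r3:5,r4:Mul1,r5:6
  c2: issue SUB r0<-Add1  regs: r0:Add1,r1:6,r2:2,r3:5,r4:Mul1,r5:6
  c3: issue ADD r0<-Add2  regs: r0:Add2,r1:6,r2:2,r3:5,r4:Mul1,r5:6
  c4: issue ADD r1<-Add3  regs: r0:Add2,r1:Add3,r2:2,r3:5,r4:Mul1,r5:6
  c5: CDB Add2=8; issue ADD r1<-Add2  regs: r0:8,r1:Add2,r2:2,r3:5,r4:Mul1,r5:6
  c6: CDB Mul1=4; issue MUL r0<-Mul1  regs: r0:Mul1,r1:Add2,r2:2,r3:5,r4:4,r5:6
  c7: CDB Add2=8; issue MUL r2<-Mul2  regs: r0:Mul1,r1:8,r2:Mul2,r3:5,r4:4,r5:6
  c8: CDB Add1=-2; issue SUB r0<-Add1  regs: r0:Add1,r1:8,r2:Mul2,r3:5,r4:4,r5:6
  c9: CDB Add3=14; issue SUB r4<-Add2  regs: r0:Add1,r1:8,r2:Mul2,r3:5,r4:Add2,r5:6
  c10: CDB Add1=2; stall  regs: r0:2,r1:8,r2:Mul2,r3:5,r4:Add2,r5:6
  c11: CDB Add2=4; stall  regs: r0:2,r1:8,r2:Mul2,r3:5,r4:4,r5:6
  c12: CDB Mul1=64; issue MUL r4<-Mul1  regs: r0:2,r1:8,r2:Mul2,r3:5,r4:Mul1,r5:6
  c13: CDB Mul2=25  regs: r0:2,r1:8,r2:25,r3:5,r4:Mul1,r5:6
  c14: -  regs: r0:2,r1:8,r2:25,r3:5,r4:Mul1,r5:6
  c15: -  regs: r0:2,r1:8,r2:25,r3:5,r4:Mul1,r5:6

STATUS = TAG Mul1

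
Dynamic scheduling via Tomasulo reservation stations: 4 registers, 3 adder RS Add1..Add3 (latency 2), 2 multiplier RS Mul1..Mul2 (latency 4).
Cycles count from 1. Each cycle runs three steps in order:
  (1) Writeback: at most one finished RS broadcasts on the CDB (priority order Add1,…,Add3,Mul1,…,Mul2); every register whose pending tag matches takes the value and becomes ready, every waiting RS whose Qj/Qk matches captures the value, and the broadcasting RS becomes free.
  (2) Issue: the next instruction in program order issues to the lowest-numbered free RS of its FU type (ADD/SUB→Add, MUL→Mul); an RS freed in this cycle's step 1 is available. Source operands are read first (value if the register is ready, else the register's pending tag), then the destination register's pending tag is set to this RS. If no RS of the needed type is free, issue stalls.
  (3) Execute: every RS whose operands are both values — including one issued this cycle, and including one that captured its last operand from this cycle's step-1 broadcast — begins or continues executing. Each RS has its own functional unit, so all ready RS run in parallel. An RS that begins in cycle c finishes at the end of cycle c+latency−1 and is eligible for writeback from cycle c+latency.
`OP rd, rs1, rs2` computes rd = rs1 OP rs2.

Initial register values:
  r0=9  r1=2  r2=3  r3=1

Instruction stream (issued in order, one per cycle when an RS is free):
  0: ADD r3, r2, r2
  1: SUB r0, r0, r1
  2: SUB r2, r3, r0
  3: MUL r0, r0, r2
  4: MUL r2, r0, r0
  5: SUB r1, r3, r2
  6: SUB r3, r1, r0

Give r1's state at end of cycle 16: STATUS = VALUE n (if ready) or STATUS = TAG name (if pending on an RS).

c1: issue ADD r3<-Add1 | r0:9,r1:2,r2:3,r3:Add1
c2: issue SUB r0<-Add2 | r0:Add2,r1:2,r2:3,r3:Add1
c3: CDB Add1=6; issue SUB r2<-Add1 | r0:Add2,r1:2,r2:Add1,r3:6
c4: CDB Add2=7; issue MUL r0<-Mul1 | r0:Mul1,r1:2,r2:Add1,r3:6
c5: issue MUL r2<-Mul2 | r0:Mul1,r1:2,r2:Mul2,r3:6
c6: CDB Add1=-1; issue SUB r1<-Add1 | r0:Mul1,r1:Add1,r2:Mul2,r3:6
c7: issue SUB r3<-Add2 | r0:Mul1,r1:Add1,r2:Mul2,r3:Add2
c8: - | r0:Mul1,r1:Add1,r2:Mul2,r3:Add2
c9: - | r0:Mul1,r1:Add1,r2:Mul2,r3:Add2
c10: CDB Mul1=-7 | r0:-7,r1:Add1,r2:Mul2,r3:Add2
c11: - | r0:-7,r1:Add1,r2:Mul2,r3:Add2
c12: - | r0:-7,r1:Add1,r2:Mul2,r3:Add2
c13: - | r0:-7,r1:Add1,r2:Mul2,r3:Add2
c14: CDB Mul2=49 | r0:-7,r1:Add1,r2:49,r3:Add2
c15: - | r0:-7,r1:Add1,r2:49,r3:Add2
c16: CDB Add1=-43 | r0:-7,r1:-43,r2:49,r3:Add2

STATUS = VALUE -43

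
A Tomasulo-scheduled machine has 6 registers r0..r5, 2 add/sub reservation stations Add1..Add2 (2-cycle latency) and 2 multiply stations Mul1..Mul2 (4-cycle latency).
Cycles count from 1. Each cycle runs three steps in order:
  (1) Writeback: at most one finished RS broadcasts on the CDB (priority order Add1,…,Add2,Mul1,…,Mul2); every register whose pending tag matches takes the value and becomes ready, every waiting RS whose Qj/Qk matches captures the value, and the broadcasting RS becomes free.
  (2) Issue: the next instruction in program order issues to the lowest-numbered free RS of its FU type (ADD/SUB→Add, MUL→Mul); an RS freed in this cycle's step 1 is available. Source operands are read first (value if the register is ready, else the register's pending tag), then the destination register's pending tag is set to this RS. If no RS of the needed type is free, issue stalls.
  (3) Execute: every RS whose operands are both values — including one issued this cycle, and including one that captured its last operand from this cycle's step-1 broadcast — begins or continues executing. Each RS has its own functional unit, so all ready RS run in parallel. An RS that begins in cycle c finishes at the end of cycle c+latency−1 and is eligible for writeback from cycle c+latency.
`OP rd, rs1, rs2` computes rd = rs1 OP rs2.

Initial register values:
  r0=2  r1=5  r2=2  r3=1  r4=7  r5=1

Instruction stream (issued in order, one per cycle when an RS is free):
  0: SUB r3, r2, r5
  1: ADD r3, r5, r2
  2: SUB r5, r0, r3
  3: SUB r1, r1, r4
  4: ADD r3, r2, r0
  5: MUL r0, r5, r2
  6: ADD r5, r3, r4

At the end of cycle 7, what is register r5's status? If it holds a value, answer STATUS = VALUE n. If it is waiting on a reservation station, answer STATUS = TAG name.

STATUS = VALUE -1

c1: issue SUB r3<-Add1 | r0:2,r1:5,r2:2,r3:Add1,r4:7,r5:1
c2: issue ADD r3<-Add2 | r0:2,r1:5,r2:2,r3:Add2,r4:7,r5:1
c3: CDB Add1=1; issue SUB r5<-Add1 | r0:2,r1:5,r2:2,r3:Add2,r4:7,r5:Add1
c4: CDB Add2=3; issue SUB r1<-Add2 | r0:2,r1:Add2,r2:2,r3:3,r4:7,r5:Add1
c5: stall | r0:2,r1:Add2,r2:2,r3:3,r4:7,r5:Add1
c6: CDB Add1=-1; issue ADD r3<-Add1 | r0:2,r1:Add2,r2:2,r3:Add1,r4:7,r5:-1
c7: CDB Add2=-2; issue MUL r0<-Mul1 | r0:Mul1,r1:-2,r2:2,r3:Add1,r4:7,r5:-1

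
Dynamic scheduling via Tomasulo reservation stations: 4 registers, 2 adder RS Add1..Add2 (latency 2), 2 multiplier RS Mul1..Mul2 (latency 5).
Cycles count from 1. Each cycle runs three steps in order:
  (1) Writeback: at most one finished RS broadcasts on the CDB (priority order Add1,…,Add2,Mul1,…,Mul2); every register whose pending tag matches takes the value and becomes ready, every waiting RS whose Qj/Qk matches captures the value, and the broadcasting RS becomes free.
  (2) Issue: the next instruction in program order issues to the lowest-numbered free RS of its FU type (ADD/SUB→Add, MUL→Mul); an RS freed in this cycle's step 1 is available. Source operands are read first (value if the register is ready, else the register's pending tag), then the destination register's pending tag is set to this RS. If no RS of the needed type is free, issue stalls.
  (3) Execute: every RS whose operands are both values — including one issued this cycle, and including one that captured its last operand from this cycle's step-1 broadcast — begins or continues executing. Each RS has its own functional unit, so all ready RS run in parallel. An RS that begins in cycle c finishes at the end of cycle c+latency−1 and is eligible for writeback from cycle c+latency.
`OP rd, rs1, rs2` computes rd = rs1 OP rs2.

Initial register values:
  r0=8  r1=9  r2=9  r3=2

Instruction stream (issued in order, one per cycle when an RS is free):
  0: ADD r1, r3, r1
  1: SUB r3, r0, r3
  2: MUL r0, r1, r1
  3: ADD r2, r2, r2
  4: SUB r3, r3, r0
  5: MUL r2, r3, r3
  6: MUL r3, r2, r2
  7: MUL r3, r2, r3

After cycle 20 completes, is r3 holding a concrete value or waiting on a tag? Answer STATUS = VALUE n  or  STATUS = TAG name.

STATUS = TAG Mul2

cycle 1: issue ADD r1<-Add1 // r0:8,r1:Add1,r2:9,r3:2
cycle 2: issue SUB r3<-Add2 // r0:8,r1:Add1,r2:9,r3:Add2
cycle 3: CDB Add1=11; issue MUL r0<-Mul1 // r0:Mul1,r1:11,r2:9,r3:Add2
cycle 4: CDB Add2=6; issue ADD r2<-Add1 // r0:Mul1,r1:11,r2:Add1,r3:6
cycle 5: issue SUB r3<-Add2 // r0:Mul1,r1:11,r2:Add1,r3:Add2
cycle 6: CDB Add1=18; issue MUL r2<-Mul2 // r0:Mul1,r1:11,r2:Mul2,r3:Add2
cycle 7: stall // r0:Mul1,r1:11,r2:Mul2,r3:Add2
cycle 8: CDB Mul1=121; issue MUL r3<-Mul1 // r0:121,r1:11,r2:Mul2,r3:Mul1
cycle 9: stall // r0:121,r1:11,r2:Mul2,r3:Mul1
cycle 10: CDB Add2=-115; stall // r0:121,r1:11,r2:Mul2,r3:Mul1
cycle 11: stall // r0:121,r1:11,r2:Mul2,r3:Mul1
cycle 12: stall // r0:121,r1:11,r2:Mul2,r3:Mul1
cycle 13: stall // r0:121,r1:11,r2:Mul2,r3:Mul1
cycle 14: stall // r0:121,r1:11,r2:Mul2,r3:Mul1
cycle 15: CDB Mul2=13225; issue MUL r3<-Mul2 // r0:121,r1:11,r2:13225,r3:Mul2
cycle 16: - // r0:121,r1:11,r2:13225,r3:Mul2
cycle 17: - // r0:121,r1:11,r2:13225,r3:Mul2
cycle 18: - // r0:121,r1:11,r2:13225,r3:Mul2
cycle 19: - // r0:121,r1:11,r2:13225,r3:Mul2
cycle 20: CDB Mul1=174900625 // r0:121,r1:11,r2:13225,r3:Mul2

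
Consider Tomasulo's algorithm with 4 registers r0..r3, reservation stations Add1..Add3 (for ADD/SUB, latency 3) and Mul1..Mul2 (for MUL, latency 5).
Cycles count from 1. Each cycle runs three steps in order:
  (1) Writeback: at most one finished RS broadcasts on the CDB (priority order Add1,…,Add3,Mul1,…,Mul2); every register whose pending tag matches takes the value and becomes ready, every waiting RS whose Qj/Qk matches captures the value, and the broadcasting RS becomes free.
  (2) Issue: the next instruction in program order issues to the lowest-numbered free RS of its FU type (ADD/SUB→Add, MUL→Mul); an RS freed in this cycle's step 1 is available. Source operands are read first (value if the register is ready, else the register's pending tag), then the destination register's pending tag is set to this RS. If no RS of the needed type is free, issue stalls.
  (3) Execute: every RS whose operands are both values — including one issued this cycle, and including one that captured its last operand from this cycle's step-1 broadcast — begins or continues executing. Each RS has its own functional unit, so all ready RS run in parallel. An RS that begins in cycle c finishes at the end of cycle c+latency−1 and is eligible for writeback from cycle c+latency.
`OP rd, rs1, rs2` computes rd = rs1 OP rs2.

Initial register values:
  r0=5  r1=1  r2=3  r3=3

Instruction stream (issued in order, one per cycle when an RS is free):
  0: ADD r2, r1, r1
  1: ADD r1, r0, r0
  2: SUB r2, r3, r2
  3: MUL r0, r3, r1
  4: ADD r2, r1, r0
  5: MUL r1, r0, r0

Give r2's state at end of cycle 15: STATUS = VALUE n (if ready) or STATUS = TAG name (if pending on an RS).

cycle 1: issue ADD r2<-Add1 // r0:5,r1:1,r2:Add1,r3:3
cycle 2: issue ADD r1<-Add2 // r0:5,r1:Add2,r2:Add1,r3:3
cycle 3: issue SUB r2<-Add3 // r0:5,r1:Add2,r2:Add3,r3:3
cycle 4: CDB Add1=2; issue MUL r0<-Mul1 // r0:Mul1,r1:Add2,r2:Add3,r3:3
cycle 5: CDB Add2=10; issue ADD r2<-Add1 // r0:Mul1,r1:10,r2:Add1,r3:3
cycle 6: issue MUL r1<-Mul2 // r0:Mul1,r1:Mul2,r2:Add1,r3:3
cycle 7: CDB Add3=1 // r0:Mul1,r1:Mul2,r2:Add1,r3:3
cycle 8: - // r0:Mul1,r1:Mul2,r2:Add1,r3:3
cycle 9: - // r0:Mul1,r1:Mul2,r2:Add1,r3:3
cycle 10: CDB Mul1=30 // r0:30,r1:Mul2,r2:Add1,r3:3
cycle 11: - // r0:30,r1:Mul2,r2:Add1,r3:3
cycle 12: - // r0:30,r1:Mul2,r2:Add1,r3:3
cycle 13: CDB Add1=40 // r0:30,r1:Mul2,r2:40,r3:3
cycle 14: - // r0:30,r1:Mul2,r2:40,r3:3
cycle 15: CDB Mul2=900 // r0:30,r1:900,r2:40,r3:3

STATUS = VALUE 40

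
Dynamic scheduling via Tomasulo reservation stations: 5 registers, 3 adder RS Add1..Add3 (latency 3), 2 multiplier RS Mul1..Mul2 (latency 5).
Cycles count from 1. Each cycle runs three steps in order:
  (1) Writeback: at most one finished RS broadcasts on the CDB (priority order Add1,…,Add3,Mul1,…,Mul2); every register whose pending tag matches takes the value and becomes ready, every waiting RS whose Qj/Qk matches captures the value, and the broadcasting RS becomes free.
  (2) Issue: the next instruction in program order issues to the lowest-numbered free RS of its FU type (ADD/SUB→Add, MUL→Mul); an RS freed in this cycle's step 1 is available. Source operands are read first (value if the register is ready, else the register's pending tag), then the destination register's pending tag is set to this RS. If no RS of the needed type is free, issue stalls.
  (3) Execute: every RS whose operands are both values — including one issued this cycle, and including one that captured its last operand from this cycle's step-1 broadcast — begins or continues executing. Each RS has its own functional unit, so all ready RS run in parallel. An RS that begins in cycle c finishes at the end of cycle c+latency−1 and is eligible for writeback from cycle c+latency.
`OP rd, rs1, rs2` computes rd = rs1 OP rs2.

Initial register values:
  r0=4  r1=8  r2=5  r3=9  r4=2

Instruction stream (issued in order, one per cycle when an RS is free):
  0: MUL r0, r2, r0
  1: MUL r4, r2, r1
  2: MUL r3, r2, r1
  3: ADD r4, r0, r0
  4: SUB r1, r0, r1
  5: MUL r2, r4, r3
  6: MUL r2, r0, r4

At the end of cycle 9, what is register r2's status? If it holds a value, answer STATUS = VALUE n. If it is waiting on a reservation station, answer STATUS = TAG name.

cycle 1: issue MUL r0<-Mul1 // r0:Mul1,r1:8,r2:5,r3:9,r4:2
cycle 2: issue MUL r4<-Mul2 // r0:Mul1,r1:8,r2:5,r3:9,r4:Mul2
cycle 3: stall // r0:Mul1,r1:8,r2:5,r3:9,r4:Mul2
cycle 4: stall // r0:Mul1,r1:8,r2:5,r3:9,r4:Mul2
cycle 5: stall // r0:Mul1,r1:8,r2:5,r3:9,r4:Mul2
cycle 6: CDB Mul1=20; issue MUL r3<-Mul1 // r0:20,r1:8,r2:5,r3:Mul1,r4:Mul2
cycle 7: CDB Mul2=40; issue ADD r4<-Add1 // r0:20,r1:8,r2:5,r3:Mul1,r4:Add1
cycle 8: issue SUB r1<-Add2 // r0:20,r1:Add2,r2:5,r3:Mul1,r4:Add1
cycle 9: issue MUL r2<-Mul2 // r0:20,r1:Add2,r2:Mul2,r3:Mul1,r4:Add1

STATUS = TAG Mul2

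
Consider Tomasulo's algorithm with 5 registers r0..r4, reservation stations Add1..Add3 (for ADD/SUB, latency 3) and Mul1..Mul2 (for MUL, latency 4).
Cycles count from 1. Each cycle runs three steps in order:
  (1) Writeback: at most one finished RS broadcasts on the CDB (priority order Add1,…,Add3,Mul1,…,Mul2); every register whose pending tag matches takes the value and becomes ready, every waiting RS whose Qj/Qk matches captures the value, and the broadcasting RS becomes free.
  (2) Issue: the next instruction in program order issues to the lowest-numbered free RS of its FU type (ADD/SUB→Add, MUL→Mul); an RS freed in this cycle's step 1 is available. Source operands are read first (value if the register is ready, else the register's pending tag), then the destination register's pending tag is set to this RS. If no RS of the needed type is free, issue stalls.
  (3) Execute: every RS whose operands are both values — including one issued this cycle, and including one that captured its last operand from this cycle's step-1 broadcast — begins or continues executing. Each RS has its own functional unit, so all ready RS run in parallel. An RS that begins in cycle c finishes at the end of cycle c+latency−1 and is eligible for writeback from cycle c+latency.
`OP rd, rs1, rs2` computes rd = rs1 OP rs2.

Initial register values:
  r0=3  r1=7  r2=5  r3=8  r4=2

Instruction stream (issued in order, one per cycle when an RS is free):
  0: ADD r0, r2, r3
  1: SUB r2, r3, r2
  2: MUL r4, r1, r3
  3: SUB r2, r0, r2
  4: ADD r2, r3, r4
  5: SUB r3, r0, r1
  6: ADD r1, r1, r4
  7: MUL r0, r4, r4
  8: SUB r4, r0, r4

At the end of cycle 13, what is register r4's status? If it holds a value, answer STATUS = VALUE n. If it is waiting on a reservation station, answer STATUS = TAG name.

STATUS = TAG Add2

c1: issue ADD r0<-Add1 | r0:Add1,r1:7,r2:5,r3:8,r4:2
c2: issue SUB r2<-Add2 | r0:Add1,r1:7,r2:Add2,r3:8,r4:2
c3: issue MUL r4<-Mul1 | r0:Add1,r1:7,r2:Add2,r3:8,r4:Mul1
c4: CDB Add1=13; issue SUB r2<-Add1 | r0:13,r1:7,r2:Add1,r3:8,r4:Mul1
c5: CDB Add2=3; issue ADD r2<-Add2 | r0:13,r1:7,r2:Add2,r3:8,r4:Mul1
c6: issue SUB r3<-Add3 | r0:13,r1:7,r2:Add2,r3:Add3,r4:Mul1
c7: CDB Mul1=56; stall | r0:13,r1:7,r2:Add2,r3:Add3,r4:56
c8: CDB Add1=10; issue ADD r1<-Add1 | r0:13,r1:Add1,r2:Add2,r3:Add3,r4:56
c9: CDB Add3=6; issue MUL r0<-Mul1 | r0:Mul1,r1:Add1,r2:Add2,r3:6,r4:56
c10: CDB Add2=64; issue SUB r4<-Add2 | r0:Mul1,r1:Add1,r2:64,r3:6,r4:Add2
c11: CDB Add1=63 | r0:Mul1,r1:63,r2:64,r3:6,r4:Add2
c12: - | r0:Mul1,r1:63,r2:64,r3:6,r4:Add2
c13: CDB Mul1=3136 | r0:3136,r1:63,r2:64,r3:6,r4:Add2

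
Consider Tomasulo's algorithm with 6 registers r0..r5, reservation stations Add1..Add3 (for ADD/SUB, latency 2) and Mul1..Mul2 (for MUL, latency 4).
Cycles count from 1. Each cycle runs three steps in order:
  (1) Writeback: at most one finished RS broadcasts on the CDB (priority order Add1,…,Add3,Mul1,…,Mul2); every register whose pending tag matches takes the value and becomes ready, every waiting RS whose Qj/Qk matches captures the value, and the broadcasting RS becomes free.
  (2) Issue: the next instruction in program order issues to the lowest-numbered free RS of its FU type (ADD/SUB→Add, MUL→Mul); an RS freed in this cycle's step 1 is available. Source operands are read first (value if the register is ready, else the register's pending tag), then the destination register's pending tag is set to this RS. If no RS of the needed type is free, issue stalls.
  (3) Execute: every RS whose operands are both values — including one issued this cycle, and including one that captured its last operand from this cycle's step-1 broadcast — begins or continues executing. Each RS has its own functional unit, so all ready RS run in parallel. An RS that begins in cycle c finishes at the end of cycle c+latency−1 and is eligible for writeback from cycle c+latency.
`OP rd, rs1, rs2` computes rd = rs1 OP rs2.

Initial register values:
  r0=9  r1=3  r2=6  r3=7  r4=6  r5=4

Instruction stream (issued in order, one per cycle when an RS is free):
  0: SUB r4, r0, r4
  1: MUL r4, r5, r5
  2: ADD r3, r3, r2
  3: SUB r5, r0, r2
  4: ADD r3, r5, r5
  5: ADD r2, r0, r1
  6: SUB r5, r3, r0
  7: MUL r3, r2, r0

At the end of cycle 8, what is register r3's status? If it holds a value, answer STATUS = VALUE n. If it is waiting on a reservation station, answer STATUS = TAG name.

STATUS = TAG Mul1

cycle 1: issue SUB r4<-Add1 // r0:9,r1:3,r2:6,r3:7,r4:Add1,r5:4
cycle 2: issue MUL r4<-Mul1 // r0:9,r1:3,r2:6,r3:7,r4:Mul1,r5:4
cycle 3: CDB Add1=3; issue ADD r3<-Add1 // r0:9,r1:3,r2:6,r3:Add1,r4:Mul1,r5:4
cycle 4: issue SUB r5<-Add2 // r0:9,r1:3,r2:6,r3:Add1,r4:Mul1,r5:Add2
cycle 5: CDB Add1=13; issue ADD r3<-Add1 // r0:9,r1:3,r2:6,r3:Add1,r4:Mul1,r5:Add2
cycle 6: CDB Add2=3; issue ADD r2<-Add2 // r0:9,r1:3,r2:Add2,r3:Add1,r4:Mul1,r5:3
cycle 7: CDB Mul1=16; issue SUB r5<-Add3 // r0:9,r1:3,r2:Add2,r3:Add1,r4:16,r5:Add3
cycle 8: CDB Add1=6; issue MUL r3<-Mul1 // r0:9,r1:3,r2:Add2,r3:Mul1,r4:16,r5:Add3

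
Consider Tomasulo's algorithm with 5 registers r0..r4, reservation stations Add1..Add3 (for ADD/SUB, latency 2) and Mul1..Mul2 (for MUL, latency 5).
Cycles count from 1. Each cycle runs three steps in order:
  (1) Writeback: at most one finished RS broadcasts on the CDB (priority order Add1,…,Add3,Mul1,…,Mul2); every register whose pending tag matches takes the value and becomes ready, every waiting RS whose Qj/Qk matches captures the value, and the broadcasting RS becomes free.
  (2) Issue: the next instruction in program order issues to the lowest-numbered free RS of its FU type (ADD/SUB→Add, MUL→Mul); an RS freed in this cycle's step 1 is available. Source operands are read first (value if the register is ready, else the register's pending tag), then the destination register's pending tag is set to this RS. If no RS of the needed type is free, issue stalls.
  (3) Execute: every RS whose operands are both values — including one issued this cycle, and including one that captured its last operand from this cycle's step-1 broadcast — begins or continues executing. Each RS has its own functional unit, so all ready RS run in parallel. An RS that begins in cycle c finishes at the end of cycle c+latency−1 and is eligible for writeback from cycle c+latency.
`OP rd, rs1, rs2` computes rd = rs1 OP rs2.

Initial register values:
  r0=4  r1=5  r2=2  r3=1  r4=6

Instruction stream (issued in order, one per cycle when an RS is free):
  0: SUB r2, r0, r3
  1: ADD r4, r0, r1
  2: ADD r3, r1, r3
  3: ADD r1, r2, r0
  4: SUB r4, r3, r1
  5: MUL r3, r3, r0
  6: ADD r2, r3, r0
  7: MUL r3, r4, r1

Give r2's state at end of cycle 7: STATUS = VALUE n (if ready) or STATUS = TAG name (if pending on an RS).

c1: issue SUB r2<-Add1 | r0:4,r1:5,r2:Add1,r3:1,r4:6
c2: issue ADD r4<-Add2 | r0:4,r1:5,r2:Add1,r3:1,r4:Add2
c3: CDB Add1=3; issue ADD r3<-Add1 | r0:4,r1:5,r2:3,r3:Add1,r4:Add2
c4: CDB Add2=9; issue ADD r1<-Add2 | r0:4,r1:Add2,r2:3,r3:Add1,r4:9
c5: CDB Add1=6; issue SUB r4<-Add1 | r0:4,r1:Add2,r2:3,r3:6,r4:Add1
c6: CDB Add2=7; issue MUL r3<-Mul1 | r0:4,r1:7,r2:3,r3:Mul1,r4:Add1
c7: issue ADD r2<-Add2 | r0:4,r1:7,r2:Add2,r3:Mul1,r4:Add1

STATUS = TAG Add2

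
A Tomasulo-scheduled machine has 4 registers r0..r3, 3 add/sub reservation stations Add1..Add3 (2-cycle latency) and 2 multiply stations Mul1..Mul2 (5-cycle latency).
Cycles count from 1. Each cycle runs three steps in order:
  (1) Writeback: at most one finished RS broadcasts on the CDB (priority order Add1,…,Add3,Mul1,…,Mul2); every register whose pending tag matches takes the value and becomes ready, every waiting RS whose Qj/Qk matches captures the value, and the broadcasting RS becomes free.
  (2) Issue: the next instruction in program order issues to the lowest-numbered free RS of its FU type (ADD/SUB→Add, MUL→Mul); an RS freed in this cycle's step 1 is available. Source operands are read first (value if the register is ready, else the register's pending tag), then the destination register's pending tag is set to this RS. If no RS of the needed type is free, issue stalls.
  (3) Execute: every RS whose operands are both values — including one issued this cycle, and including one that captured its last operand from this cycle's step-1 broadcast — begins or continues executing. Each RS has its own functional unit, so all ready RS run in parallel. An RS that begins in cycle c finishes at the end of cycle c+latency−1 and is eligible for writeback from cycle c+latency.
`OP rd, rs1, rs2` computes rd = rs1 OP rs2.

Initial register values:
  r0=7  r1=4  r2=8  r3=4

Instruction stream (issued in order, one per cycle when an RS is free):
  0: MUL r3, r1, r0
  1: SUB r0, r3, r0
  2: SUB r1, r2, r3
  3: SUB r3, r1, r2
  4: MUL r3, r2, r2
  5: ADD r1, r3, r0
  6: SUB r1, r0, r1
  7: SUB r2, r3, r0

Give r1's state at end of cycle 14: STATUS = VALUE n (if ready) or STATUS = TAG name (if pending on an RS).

STATUS = VALUE -64

  c1: issue MUL r3<-Mul1  regs: r0:7,r1:4,r2:8,r3:Mul1
  c2: issue SUB r0<-Add1  regs: r0:Add1,r1:4,r2:8,r3:Mul1
  c3: issue SUB r1<-Add2  regs: r0:Add1,r1:Add2,r2:8,r3:Mul1
  c4: issue SUB r3<-Add3  regs: r0:Add1,r1:Add2,r2:8,r3:Add3
  c5: issue MUL r3<-Mul2  regs: r0:Add1,r1:Add2,r2:8,r3:Mul2
  c6: CDB Mul1=28; stall  regs: r0:Add1,r1:Add2,r2:8,r3:Mul2
  c7: stall  regs: r0:Add1,r1:Add2,r2:8,r3:Mul2
  c8: CDB Add1=21; issue ADD r1<-Add1  regs: r0:21,r1:Add1,r2:8,r3:Mul2
  c9: CDB Add2=-20; issue SUB r1<-Add2  regs: r0:21,r1:Add2,r2:8,r3:Mul2
  c10: CDB Mul2=64; stall  regs: r0:21,r1:Add2,r2:8,r3:64
  c11: CDB Add3=-28; issue SUB r2<-Add3  regs: r0:21,r1:Add2,r2:Add3,r3:64
  c12: CDB Add1=85  regs: r0:21,r1:Add2,r2:Add3,r3:64
  c13: CDB Add3=43  regs: r0:21,r1:Add2,r2:43,r3:64
  c14: CDB Add2=-64  regs: r0:21,r1:-64,r2:43,r3:64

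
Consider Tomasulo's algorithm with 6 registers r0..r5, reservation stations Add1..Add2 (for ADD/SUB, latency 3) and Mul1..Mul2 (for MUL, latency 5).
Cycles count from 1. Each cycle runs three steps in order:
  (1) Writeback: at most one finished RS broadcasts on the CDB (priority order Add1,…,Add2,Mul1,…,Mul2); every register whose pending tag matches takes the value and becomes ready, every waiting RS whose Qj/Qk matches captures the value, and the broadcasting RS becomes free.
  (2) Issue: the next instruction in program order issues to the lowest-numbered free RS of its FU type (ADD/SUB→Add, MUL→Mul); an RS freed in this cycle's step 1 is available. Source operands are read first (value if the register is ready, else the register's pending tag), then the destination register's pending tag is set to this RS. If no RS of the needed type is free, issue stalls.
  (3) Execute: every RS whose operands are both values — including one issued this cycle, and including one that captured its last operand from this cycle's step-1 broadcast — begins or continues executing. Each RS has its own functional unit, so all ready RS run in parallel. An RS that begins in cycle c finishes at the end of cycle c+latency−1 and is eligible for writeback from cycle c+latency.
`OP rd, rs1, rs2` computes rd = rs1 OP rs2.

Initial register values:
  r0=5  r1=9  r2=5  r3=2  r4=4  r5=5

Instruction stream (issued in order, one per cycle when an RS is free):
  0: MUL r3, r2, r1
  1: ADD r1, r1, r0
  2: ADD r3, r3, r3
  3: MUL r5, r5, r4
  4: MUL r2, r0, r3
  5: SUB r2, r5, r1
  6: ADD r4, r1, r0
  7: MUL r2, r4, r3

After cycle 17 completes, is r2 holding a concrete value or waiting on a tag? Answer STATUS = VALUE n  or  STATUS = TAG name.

c1: issue MUL r3<-Mul1 | r0:5,r1:9,r2:5,r3:Mul1,r4:4,r5:5
c2: issue ADD r1<-Add1 | r0:5,r1:Add1,r2:5,r3:Mul1,r4:4,r5:5
c3: issue ADD r3<-Add2 | r0:5,r1:Add1,r2:5,r3:Add2,r4:4,r5:5
c4: issue MUL r5<-Mul2 | r0:5,r1:Add1,r2:5,r3:Add2,r4:4,r5:Mul2
c5: CDB Add1=14; stall | r0:5,r1:14,r2:5,r3:Add2,r4:4,r5:Mul2
c6: CDB Mul1=45; issue MUL r2<-Mul1 | r0:5,r1:14,r2:Mul1,r3:Add2,r4:4,r5:Mul2
c7: issue SUB r2<-Add1 | r0:5,r1:14,r2:Add1,r3:Add2,r4:4,r5:Mul2
c8: stall | r0:5,r1:14,r2:Add1,r3:Add2,r4:4,r5:Mul2
c9: CDB Add2=90; issue ADD r4<-Add2 | r0:5,r1:14,r2:Add1,r3:90,r4:Add2,r5:Mul2
c10: CDB Mul2=20; issue MUL r2<-Mul2 | r0:5,r1:14,r2:Mul2,r3:90,r4:Add2,r5:20
c11: - | r0:5,r1:14,r2:Mul2,r3:90,r4:Add2,r5:20
c12: CDB Add2=19 | r0:5,r1:14,r2:Mul2,r3:90,r4:19,r5:20
c13: CDB Add1=6 | r0:5,r1:14,r2:Mul2,r3:90,r4:19,r5:20
c14: CDB Mul1=450 | r0:5,r1:14,r2:Mul2,r3:90,r4:19,r5:20
c15: - | r0:5,r1:14,r2:Mul2,r3:90,r4:19,r5:20
c16: - | r0:5,r1:14,r2:Mul2,r3:90,r4:19,r5:20
c17: CDB Mul2=1710 | r0:5,r1:14,r2:1710,r3:90,r4:19,r5:20

STATUS = VALUE 1710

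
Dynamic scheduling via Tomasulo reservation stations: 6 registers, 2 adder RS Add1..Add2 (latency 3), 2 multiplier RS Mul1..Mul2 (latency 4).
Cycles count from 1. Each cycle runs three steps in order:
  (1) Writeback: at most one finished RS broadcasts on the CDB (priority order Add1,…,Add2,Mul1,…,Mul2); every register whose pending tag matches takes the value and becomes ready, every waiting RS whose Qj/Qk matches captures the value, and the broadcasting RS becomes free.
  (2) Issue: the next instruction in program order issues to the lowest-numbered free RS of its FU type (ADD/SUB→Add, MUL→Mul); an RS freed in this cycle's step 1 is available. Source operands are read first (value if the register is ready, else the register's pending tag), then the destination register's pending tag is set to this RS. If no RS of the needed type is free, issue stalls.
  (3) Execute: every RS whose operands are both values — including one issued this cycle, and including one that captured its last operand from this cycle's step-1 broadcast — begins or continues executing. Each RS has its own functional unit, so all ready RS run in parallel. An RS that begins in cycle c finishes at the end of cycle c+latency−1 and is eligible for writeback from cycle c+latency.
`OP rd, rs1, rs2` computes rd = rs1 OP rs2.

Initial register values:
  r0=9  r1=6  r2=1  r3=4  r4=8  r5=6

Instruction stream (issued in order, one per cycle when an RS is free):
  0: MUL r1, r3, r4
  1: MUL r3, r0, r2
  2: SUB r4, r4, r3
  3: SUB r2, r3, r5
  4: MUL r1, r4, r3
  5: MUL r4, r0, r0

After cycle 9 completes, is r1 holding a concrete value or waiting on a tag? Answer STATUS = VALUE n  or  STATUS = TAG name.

STATUS = TAG Mul1

c1: issue MUL r1<-Mul1 | r0:9,r1:Mul1,r2:1,r3:4,r4:8,r5:6
c2: issue MUL r3<-Mul2 | r0:9,r1:Mul1,r2:1,r3:Mul2,r4:8,r5:6
c3: issue SUB r4<-Add1 | r0:9,r1:Mul1,r2:1,r3:Mul2,r4:Add1,r5:6
c4: issue SUB r2<-Add2 | r0:9,r1:Mul1,r2:Add2,r3:Mul2,r4:Add1,r5:6
c5: CDB Mul1=32; issue MUL r1<-Mul1 | r0:9,r1:Mul1,r2:Add2,r3:Mul2,r4:Add1,r5:6
c6: CDB Mul2=9; issue MUL r4<-Mul2 | r0:9,r1:Mul1,r2:Add2,r3:9,r4:Mul2,r5:6
c7: - | r0:9,r1:Mul1,r2:Add2,r3:9,r4:Mul2,r5:6
c8: - | r0:9,r1:Mul1,r2:Add2,r3:9,r4:Mul2,r5:6
c9: CDB Add1=-1 | r0:9,r1:Mul1,r2:Add2,r3:9,r4:Mul2,r5:6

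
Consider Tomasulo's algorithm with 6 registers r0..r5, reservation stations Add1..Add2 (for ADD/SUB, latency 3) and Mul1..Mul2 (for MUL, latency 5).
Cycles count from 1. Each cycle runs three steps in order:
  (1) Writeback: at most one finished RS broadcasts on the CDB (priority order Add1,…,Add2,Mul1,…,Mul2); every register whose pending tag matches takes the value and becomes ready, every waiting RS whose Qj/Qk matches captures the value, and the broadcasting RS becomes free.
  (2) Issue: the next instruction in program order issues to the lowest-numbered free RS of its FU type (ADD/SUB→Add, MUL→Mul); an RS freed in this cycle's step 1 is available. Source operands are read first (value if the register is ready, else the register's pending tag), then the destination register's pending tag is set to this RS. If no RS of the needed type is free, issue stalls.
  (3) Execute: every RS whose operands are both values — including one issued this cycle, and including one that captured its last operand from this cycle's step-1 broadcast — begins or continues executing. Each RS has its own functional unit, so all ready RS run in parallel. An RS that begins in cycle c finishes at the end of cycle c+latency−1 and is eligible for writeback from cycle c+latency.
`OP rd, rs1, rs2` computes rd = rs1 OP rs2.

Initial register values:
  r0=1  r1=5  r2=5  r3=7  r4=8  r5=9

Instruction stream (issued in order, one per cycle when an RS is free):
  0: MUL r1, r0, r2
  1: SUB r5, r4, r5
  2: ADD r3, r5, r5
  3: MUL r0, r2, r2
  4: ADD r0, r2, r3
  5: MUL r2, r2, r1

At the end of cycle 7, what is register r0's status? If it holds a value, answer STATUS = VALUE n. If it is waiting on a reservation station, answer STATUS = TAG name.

c1: issue MUL r1<-Mul1 | r0:1,r1:Mul1,r2:5,r3:7,r4:8,r5:9
c2: issue SUB r5<-Add1 | r0:1,r1:Mul1,r2:5,r3:7,r4:8,r5:Add1
c3: issue ADD r3<-Add2 | r0:1,r1:Mul1,r2:5,r3:Add2,r4:8,r5:Add1
c4: issue MUL r0<-Mul2 | r0:Mul2,r1:Mul1,r2:5,r3:Add2,r4:8,r5:Add1
c5: CDB Add1=-1; issue ADD r0<-Add1 | r0:Add1,r1:Mul1,r2:5,r3:Add2,r4:8,r5:-1
c6: CDB Mul1=5; issue MUL r2<-Mul1 | r0:Add1,r1:5,r2:Mul1,r3:Add2,r4:8,r5:-1
c7: - | r0:Add1,r1:5,r2:Mul1,r3:Add2,r4:8,r5:-1

STATUS = TAG Add1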